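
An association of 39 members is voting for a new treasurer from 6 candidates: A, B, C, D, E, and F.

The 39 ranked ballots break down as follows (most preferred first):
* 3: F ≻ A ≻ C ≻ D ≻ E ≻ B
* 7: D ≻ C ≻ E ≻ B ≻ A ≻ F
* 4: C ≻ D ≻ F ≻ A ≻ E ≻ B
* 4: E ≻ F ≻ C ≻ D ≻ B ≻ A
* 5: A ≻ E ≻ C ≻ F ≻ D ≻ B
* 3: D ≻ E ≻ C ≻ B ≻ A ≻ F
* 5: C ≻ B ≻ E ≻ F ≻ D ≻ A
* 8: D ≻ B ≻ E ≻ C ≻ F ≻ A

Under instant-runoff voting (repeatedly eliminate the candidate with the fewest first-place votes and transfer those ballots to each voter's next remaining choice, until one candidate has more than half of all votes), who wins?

Round 1: A 5, B 0, C 9, D 18, E 4, F 3. B eliminated.
Round 2: A 5, C 9, D 18, E 4, F 3. F eliminated.
Round 3: A 8, C 9, D 18, E 4. E eliminated.
Round 4: A 8, C 13, D 18. A eliminated.
Round 5: C 21, D 18. C has a majority (≥20).

C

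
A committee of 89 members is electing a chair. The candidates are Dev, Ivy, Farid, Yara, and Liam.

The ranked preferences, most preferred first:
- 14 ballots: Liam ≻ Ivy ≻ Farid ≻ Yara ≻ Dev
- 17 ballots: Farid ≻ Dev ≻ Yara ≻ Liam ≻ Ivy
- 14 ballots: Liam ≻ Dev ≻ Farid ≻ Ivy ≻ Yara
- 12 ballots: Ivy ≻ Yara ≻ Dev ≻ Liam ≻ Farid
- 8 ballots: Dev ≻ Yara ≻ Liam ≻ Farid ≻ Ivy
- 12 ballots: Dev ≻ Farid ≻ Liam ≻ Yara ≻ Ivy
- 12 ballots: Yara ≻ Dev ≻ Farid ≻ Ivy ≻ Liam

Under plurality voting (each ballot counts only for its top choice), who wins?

Liam

First-place votes: Dev 20, Ivy 12, Farid 17, Yara 12, Liam 28.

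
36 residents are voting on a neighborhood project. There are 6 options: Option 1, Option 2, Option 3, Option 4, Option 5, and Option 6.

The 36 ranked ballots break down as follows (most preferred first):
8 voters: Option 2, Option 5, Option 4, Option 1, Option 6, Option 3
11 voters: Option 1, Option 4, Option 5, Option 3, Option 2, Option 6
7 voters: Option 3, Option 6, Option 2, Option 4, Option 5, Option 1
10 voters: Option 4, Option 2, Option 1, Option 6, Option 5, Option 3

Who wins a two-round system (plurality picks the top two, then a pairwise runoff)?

Round 1 first-place votes: Option 1 11, Option 2 8, Option 3 7, Option 4 10, Option 5 0, Option 6 0. Option 1 and Option 4 advance.
Runoff: Option 1 is ranked above Option 4 on 11 ballots, Option 4 above Option 1 on 25.

Option 4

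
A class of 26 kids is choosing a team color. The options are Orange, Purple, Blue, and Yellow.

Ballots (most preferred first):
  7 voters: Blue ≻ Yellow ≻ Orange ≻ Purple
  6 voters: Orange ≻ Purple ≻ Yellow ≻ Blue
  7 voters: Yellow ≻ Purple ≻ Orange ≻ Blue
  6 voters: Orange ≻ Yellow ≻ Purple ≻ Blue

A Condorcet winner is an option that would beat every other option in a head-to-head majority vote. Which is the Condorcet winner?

Yellow vs Orange: 14–12
Yellow vs Purple: 20–6
Yellow vs Blue: 19–7
Yellow beats every other option.

Yellow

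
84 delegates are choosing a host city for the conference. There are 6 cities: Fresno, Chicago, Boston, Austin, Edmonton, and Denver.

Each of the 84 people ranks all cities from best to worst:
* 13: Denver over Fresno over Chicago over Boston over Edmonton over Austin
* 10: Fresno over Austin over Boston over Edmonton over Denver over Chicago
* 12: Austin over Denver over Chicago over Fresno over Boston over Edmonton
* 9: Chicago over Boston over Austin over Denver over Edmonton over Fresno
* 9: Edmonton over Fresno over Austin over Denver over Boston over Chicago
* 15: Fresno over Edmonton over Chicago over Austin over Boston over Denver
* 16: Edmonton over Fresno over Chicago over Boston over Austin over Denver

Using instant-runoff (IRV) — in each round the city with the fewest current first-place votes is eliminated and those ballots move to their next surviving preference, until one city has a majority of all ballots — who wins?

Fresno

Round 1: Fresno 25, Chicago 9, Boston 0, Austin 12, Edmonton 25, Denver 13. Boston eliminated.
Round 2: Fresno 25, Chicago 9, Austin 12, Edmonton 25, Denver 13. Chicago eliminated.
Round 3: Fresno 25, Austin 21, Edmonton 25, Denver 13. Denver eliminated.
Round 4: Fresno 38, Austin 21, Edmonton 25. Austin eliminated.
Round 5: Fresno 50, Edmonton 34. Fresno has a majority (≥43).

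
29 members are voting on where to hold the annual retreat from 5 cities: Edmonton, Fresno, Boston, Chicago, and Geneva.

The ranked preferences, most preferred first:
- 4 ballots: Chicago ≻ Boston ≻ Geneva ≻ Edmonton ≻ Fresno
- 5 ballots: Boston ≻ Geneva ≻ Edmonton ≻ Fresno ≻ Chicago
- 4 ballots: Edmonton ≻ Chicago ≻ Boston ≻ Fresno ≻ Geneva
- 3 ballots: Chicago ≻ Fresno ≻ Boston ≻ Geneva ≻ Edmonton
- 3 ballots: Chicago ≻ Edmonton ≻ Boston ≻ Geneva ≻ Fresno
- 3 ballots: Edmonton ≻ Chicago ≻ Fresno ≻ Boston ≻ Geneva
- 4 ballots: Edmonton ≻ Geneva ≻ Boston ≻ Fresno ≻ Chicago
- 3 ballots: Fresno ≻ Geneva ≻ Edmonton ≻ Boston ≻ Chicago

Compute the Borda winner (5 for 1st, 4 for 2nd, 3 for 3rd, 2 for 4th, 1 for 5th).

Edmonton: 4×2 + 5×3 + 4×5 + 3×1 + 3×4 + 3×5 + 4×5 + 3×3 = 102
Fresno: 4×1 + 5×2 + 4×2 + 3×4 + 3×1 + 3×3 + 4×2 + 3×5 = 69
Boston: 4×4 + 5×5 + 4×3 + 3×3 + 3×3 + 3×2 + 4×3 + 3×2 = 95
Chicago: 4×5 + 5×1 + 4×4 + 3×5 + 3×5 + 3×4 + 4×1 + 3×1 = 90
Geneva: 4×3 + 5×4 + 4×1 + 3×2 + 3×2 + 3×1 + 4×4 + 3×4 = 79

Edmonton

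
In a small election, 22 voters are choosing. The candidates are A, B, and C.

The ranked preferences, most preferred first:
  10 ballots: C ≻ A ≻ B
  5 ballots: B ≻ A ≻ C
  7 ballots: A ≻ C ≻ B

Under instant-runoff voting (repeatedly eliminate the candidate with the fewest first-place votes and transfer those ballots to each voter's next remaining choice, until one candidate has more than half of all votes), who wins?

Round 1: A 7, B 5, C 10. B eliminated.
Round 2: A 12, C 10. A has a majority (≥12).

A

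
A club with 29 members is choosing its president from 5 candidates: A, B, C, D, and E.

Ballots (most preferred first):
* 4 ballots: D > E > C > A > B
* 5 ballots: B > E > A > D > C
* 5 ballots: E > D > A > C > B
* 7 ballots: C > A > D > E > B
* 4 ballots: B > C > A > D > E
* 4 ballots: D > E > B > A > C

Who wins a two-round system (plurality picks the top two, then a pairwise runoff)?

D

Round 1 first-place votes: A 0, B 9, C 7, D 8, E 5. B and D advance.
Runoff: B is ranked above D on 9 ballots, D above B on 20.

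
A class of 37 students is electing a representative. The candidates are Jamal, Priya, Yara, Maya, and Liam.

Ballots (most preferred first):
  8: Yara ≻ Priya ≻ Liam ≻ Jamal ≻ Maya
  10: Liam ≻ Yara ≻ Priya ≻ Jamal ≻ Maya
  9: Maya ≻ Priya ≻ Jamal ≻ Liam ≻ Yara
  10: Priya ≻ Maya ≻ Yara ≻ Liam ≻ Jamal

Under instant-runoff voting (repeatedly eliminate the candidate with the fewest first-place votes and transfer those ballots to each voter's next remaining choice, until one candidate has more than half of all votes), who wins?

Priya

Round 1: Jamal 0, Priya 10, Yara 8, Maya 9, Liam 10. Jamal eliminated.
Round 2: Priya 10, Yara 8, Maya 9, Liam 10. Yara eliminated.
Round 3: Priya 18, Maya 9, Liam 10. Maya eliminated.
Round 4: Priya 27, Liam 10. Priya has a majority (≥19).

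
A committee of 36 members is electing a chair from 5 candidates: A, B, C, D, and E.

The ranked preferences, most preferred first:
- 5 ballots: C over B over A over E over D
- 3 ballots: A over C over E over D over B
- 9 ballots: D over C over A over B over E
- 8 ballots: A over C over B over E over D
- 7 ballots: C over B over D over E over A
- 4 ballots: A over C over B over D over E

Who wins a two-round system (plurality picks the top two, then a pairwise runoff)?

C

Round 1 first-place votes: A 15, B 0, C 12, D 9, E 0. A and C advance.
Runoff: A is ranked above C on 15 ballots, C above A on 21.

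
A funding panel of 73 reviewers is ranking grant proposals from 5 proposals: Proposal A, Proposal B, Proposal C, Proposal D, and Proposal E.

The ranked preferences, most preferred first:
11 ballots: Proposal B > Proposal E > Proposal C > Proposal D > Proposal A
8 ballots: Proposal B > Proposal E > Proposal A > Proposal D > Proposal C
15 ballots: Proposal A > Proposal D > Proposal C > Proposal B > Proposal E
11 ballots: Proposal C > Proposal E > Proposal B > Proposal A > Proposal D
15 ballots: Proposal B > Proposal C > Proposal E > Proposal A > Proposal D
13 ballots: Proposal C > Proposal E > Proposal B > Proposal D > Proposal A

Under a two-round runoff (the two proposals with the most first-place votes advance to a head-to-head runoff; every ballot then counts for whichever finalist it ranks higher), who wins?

Proposal C

Round 1 first-place votes: Proposal A 15, Proposal B 34, Proposal C 24, Proposal D 0, Proposal E 0. Proposal B and Proposal C advance.
Runoff: Proposal B is ranked above Proposal C on 34 ballots, Proposal C above Proposal B on 39.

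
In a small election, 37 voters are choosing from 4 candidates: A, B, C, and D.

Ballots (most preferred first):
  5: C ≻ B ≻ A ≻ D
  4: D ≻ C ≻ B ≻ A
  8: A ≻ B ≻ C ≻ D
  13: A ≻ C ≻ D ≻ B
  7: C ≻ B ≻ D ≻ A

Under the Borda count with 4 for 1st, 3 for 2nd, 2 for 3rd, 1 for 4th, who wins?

C

A: 5×2 + 4×1 + 8×4 + 13×4 + 7×1 = 105
B: 5×3 + 4×2 + 8×3 + 13×1 + 7×3 = 81
C: 5×4 + 4×3 + 8×2 + 13×3 + 7×4 = 115
D: 5×1 + 4×4 + 8×1 + 13×2 + 7×2 = 69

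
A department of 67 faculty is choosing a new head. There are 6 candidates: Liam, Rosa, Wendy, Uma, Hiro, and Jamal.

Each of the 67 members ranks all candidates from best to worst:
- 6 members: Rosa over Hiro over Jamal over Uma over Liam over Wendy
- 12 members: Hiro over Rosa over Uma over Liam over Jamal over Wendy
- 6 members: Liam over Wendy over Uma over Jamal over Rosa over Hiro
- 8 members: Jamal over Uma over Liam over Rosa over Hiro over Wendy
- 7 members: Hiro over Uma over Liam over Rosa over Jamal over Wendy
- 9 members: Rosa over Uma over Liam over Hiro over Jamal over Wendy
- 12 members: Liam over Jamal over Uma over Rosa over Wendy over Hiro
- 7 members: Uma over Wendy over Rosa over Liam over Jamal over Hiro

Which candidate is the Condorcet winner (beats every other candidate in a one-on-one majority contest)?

Uma

Uma vs Liam: 49–18
Uma vs Rosa: 40–27
Uma vs Wendy: 61–6
Uma vs Hiro: 42–25
Uma vs Jamal: 41–26
Uma beats every other candidate.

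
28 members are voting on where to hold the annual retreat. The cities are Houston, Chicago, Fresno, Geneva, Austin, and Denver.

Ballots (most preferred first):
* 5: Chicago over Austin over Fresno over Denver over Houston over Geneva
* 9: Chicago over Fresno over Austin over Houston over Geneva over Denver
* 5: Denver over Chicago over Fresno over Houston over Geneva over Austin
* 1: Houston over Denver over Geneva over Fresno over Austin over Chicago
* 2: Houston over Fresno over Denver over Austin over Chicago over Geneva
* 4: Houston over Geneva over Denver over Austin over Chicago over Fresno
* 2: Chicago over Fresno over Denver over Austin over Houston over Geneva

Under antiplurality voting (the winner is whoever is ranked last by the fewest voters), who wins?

Houston

Last-place votes: Houston 0, Chicago 1, Fresno 4, Geneva 9, Austin 5, Denver 9.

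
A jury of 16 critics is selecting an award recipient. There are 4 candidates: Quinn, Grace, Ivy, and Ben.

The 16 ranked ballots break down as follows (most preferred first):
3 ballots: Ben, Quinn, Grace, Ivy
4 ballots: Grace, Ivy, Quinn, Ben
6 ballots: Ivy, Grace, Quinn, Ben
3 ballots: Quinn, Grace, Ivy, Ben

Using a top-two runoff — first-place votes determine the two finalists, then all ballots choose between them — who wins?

Round 1 first-place votes: Quinn 3, Grace 4, Ivy 6, Ben 3. Ivy and Grace advance.
Runoff: Ivy is ranked above Grace on 6 ballots, Grace above Ivy on 10.

Grace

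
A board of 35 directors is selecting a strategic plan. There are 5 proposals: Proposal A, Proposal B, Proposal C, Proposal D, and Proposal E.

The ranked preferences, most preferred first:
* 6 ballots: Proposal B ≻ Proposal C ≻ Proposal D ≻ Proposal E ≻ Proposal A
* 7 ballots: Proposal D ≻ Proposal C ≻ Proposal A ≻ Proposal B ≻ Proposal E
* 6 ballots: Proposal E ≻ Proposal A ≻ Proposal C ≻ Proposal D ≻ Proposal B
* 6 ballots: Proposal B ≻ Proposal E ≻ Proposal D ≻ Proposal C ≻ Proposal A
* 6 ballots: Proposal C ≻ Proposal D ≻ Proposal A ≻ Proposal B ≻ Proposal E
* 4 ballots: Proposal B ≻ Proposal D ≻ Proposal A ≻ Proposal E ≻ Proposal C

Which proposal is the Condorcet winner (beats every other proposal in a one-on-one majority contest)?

Proposal C vs Proposal A: 25–10
Proposal C vs Proposal B: 19–16
Proposal C vs Proposal D: 18–17
Proposal C vs Proposal E: 19–16
Proposal C beats every other proposal.

Proposal C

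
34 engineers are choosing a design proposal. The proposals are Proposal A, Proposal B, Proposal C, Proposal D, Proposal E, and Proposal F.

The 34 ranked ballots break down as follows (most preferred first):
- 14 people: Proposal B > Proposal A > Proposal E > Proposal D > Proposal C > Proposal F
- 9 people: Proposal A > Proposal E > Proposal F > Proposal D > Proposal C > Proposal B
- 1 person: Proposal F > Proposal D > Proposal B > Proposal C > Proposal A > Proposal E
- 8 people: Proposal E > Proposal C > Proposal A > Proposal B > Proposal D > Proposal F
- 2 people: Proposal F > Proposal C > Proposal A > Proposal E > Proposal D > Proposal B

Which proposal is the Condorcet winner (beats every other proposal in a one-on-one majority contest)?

Proposal A

Proposal A vs Proposal B: 19–15
Proposal A vs Proposal C: 23–11
Proposal A vs Proposal D: 33–1
Proposal A vs Proposal E: 26–8
Proposal A vs Proposal F: 31–3
Proposal A beats every other proposal.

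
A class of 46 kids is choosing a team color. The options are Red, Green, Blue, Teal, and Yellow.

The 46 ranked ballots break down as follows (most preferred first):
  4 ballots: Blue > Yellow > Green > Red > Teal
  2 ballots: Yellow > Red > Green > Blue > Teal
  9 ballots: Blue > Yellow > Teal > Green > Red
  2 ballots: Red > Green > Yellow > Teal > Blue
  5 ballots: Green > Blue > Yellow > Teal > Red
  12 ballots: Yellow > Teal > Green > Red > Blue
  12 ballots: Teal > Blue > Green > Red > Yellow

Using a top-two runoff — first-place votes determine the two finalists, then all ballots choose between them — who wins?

Round 1 first-place votes: Red 2, Green 5, Blue 13, Teal 12, Yellow 14. Yellow and Blue advance.
Runoff: Yellow is ranked above Blue on 16 ballots, Blue above Yellow on 30.

Blue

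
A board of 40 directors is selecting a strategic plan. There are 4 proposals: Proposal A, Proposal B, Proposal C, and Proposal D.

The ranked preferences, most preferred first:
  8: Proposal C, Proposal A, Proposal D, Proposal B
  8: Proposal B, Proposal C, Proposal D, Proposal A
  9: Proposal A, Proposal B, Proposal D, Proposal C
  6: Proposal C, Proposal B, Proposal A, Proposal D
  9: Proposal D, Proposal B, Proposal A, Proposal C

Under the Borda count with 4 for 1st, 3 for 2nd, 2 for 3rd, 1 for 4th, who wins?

Proposal A: 8×3 + 8×1 + 9×4 + 6×2 + 9×2 = 98
Proposal B: 8×1 + 8×4 + 9×3 + 6×3 + 9×3 = 112
Proposal C: 8×4 + 8×3 + 9×1 + 6×4 + 9×1 = 98
Proposal D: 8×2 + 8×2 + 9×2 + 6×1 + 9×4 = 92

Proposal B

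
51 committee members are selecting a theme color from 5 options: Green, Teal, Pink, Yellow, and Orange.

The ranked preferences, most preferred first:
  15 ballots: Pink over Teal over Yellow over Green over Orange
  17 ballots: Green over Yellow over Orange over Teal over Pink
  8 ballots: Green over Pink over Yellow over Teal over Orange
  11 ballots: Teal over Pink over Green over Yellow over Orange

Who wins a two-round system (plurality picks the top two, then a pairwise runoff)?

Pink

Round 1 first-place votes: Green 25, Teal 11, Pink 15, Yellow 0, Orange 0. Green and Pink advance.
Runoff: Green is ranked above Pink on 25 ballots, Pink above Green on 26.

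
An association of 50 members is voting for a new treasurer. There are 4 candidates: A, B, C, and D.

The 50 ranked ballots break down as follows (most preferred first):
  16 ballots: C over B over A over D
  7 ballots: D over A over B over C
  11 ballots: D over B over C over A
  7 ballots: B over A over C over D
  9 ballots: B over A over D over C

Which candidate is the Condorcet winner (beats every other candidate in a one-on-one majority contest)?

B

B vs A: 43–7
B vs C: 34–16
B vs D: 32–18
B beats every other candidate.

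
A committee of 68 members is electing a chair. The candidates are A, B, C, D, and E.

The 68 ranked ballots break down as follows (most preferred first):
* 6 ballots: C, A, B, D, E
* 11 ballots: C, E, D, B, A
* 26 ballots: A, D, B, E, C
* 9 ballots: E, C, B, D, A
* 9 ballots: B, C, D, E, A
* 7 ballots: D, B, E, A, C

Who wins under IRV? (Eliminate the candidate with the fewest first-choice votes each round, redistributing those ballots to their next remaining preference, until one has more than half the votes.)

C

Round 1: A 26, B 9, C 17, D 7, E 9. D eliminated.
Round 2: A 26, B 16, C 17, E 9. E eliminated.
Round 3: A 26, B 16, C 26. B eliminated.
Round 4: A 33, C 35. C has a majority (≥35).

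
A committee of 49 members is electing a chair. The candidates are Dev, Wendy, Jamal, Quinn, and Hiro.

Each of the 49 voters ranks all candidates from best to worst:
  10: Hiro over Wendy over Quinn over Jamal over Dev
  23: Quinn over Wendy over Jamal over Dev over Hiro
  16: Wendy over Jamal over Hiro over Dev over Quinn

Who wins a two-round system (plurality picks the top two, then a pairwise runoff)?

Round 1 first-place votes: Dev 0, Wendy 16, Jamal 0, Quinn 23, Hiro 10. Quinn and Wendy advance.
Runoff: Quinn is ranked above Wendy on 23 ballots, Wendy above Quinn on 26.

Wendy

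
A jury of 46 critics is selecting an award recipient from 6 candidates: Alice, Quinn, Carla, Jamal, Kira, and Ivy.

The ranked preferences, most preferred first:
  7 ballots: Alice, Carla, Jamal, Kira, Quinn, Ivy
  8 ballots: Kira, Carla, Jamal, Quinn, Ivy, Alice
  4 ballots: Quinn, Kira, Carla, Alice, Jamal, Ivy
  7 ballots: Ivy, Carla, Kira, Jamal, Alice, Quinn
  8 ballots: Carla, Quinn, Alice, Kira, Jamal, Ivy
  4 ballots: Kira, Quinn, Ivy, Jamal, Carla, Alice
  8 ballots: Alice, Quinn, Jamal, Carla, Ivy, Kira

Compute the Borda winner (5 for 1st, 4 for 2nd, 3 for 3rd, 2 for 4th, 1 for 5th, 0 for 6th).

Carla

Alice: 7×5 + 8×0 + 4×2 + 7×1 + 8×3 + 4×0 + 8×5 = 114
Quinn: 7×1 + 8×2 + 4×5 + 7×0 + 8×4 + 4×4 + 8×4 = 123
Carla: 7×4 + 8×4 + 4×3 + 7×4 + 8×5 + 4×1 + 8×2 = 160
Jamal: 7×3 + 8×3 + 4×1 + 7×2 + 8×1 + 4×2 + 8×3 = 103
Kira: 7×2 + 8×5 + 4×4 + 7×3 + 8×2 + 4×5 + 8×0 = 127
Ivy: 7×0 + 8×1 + 4×0 + 7×5 + 8×0 + 4×3 + 8×1 = 63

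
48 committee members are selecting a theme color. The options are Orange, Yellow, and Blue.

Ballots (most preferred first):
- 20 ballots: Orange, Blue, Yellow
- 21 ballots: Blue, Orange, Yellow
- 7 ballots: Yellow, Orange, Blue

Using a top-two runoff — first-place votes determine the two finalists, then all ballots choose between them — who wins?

Round 1 first-place votes: Orange 20, Yellow 7, Blue 21. Blue and Orange advance.
Runoff: Blue is ranked above Orange on 21 ballots, Orange above Blue on 27.

Orange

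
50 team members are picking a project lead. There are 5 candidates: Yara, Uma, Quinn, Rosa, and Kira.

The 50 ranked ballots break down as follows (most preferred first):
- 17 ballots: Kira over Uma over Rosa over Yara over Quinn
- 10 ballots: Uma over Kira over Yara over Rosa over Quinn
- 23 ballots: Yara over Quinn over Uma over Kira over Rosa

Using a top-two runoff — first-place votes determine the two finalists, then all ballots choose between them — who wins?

Round 1 first-place votes: Yara 23, Uma 10, Quinn 0, Rosa 0, Kira 17. Yara and Kira advance.
Runoff: Yara is ranked above Kira on 23 ballots, Kira above Yara on 27.

Kira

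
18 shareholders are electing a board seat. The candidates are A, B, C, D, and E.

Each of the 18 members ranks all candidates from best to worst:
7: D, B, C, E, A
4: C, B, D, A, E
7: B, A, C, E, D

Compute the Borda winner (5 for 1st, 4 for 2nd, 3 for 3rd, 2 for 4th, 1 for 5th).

B

A: 7×1 + 4×2 + 7×4 = 43
B: 7×4 + 4×4 + 7×5 = 79
C: 7×3 + 4×5 + 7×3 = 62
D: 7×5 + 4×3 + 7×1 = 54
E: 7×2 + 4×1 + 7×2 = 32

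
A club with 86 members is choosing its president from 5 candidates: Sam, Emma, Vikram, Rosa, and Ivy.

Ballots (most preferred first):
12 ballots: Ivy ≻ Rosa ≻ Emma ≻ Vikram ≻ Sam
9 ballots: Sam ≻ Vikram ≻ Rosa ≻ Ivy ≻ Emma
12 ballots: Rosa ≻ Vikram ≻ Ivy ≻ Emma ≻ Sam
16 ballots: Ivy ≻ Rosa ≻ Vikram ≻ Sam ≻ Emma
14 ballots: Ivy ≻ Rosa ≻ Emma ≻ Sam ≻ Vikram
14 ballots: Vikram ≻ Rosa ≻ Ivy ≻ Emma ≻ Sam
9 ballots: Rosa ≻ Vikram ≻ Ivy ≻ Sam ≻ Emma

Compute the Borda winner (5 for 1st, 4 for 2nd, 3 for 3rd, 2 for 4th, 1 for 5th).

Sam: 12×1 + 9×5 + 12×1 + 16×2 + 14×2 + 14×1 + 9×2 = 161
Emma: 12×3 + 9×1 + 12×2 + 16×1 + 14×3 + 14×2 + 9×1 = 164
Vikram: 12×2 + 9×4 + 12×4 + 16×3 + 14×1 + 14×5 + 9×4 = 276
Rosa: 12×4 + 9×3 + 12×5 + 16×4 + 14×4 + 14×4 + 9×5 = 356
Ivy: 12×5 + 9×2 + 12×3 + 16×5 + 14×5 + 14×3 + 9×3 = 333

Rosa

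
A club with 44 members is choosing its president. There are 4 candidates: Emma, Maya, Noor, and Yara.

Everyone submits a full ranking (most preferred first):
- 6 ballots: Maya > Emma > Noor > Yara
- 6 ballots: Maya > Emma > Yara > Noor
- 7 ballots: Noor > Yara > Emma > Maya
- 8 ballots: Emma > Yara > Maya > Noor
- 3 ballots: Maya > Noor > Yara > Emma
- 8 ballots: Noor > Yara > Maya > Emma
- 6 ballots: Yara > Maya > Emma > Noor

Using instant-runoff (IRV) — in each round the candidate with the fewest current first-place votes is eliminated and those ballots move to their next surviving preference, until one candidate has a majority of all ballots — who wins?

Maya

Round 1: Emma 8, Maya 15, Noor 15, Yara 6. Yara eliminated.
Round 2: Emma 8, Maya 21, Noor 15. Emma eliminated.
Round 3: Maya 29, Noor 15. Maya has a majority (≥23).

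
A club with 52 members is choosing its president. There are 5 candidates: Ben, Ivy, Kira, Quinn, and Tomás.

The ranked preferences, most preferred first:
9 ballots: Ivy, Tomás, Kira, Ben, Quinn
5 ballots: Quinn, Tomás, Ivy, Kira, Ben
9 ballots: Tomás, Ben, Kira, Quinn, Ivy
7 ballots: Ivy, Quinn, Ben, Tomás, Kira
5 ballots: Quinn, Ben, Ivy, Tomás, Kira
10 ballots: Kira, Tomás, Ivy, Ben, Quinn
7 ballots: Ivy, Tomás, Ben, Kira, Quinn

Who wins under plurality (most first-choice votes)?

First-place votes: Ben 0, Ivy 23, Kira 10, Quinn 10, Tomás 9.

Ivy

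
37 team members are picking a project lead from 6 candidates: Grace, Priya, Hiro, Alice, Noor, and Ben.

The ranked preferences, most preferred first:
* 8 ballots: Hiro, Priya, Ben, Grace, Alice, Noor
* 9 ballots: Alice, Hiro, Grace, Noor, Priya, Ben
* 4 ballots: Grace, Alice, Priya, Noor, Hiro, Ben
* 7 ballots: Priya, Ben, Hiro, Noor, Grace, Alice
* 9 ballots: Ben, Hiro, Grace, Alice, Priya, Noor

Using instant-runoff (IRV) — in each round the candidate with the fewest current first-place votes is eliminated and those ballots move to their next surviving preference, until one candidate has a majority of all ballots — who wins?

Round 1: Grace 4, Priya 7, Hiro 8, Alice 9, Noor 0, Ben 9. Noor eliminated.
Round 2: Grace 4, Priya 7, Hiro 8, Alice 9, Ben 9. Grace eliminated.
Round 3: Priya 7, Hiro 8, Alice 13, Ben 9. Priya eliminated.
Round 4: Hiro 8, Alice 13, Ben 16. Hiro eliminated.
Round 5: Alice 13, Ben 24. Ben has a majority (≥19).

Ben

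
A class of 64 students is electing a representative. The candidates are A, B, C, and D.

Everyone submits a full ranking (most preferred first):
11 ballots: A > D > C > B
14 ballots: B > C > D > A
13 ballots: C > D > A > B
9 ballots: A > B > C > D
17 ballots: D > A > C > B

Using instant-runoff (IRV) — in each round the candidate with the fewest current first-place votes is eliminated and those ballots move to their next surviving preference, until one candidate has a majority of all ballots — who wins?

Round 1: A 20, B 14, C 13, D 17. C eliminated.
Round 2: A 20, B 14, D 30. B eliminated.
Round 3: A 20, D 44. D has a majority (≥33).

D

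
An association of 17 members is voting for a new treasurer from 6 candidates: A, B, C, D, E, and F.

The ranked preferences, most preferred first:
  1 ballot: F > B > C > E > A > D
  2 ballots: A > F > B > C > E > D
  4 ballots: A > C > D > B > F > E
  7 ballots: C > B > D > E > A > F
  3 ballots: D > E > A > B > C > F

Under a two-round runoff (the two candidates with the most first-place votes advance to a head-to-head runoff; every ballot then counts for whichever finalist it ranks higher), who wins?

A

Round 1 first-place votes: A 6, B 0, C 7, D 3, E 0, F 1. C and A advance.
Runoff: C is ranked above A on 8 ballots, A above C on 9.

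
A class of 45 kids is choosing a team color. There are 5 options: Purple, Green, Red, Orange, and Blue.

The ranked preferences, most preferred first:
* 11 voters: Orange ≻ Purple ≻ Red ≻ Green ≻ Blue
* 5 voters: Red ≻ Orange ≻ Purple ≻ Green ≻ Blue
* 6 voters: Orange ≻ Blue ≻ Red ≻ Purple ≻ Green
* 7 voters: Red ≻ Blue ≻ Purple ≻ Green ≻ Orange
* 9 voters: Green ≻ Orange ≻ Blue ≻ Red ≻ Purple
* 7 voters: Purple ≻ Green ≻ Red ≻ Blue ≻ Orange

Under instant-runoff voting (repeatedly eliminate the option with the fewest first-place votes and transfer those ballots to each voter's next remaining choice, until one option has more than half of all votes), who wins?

Round 1: Purple 7, Green 9, Red 12, Orange 17, Blue 0. Blue eliminated.
Round 2: Purple 7, Green 9, Red 12, Orange 17. Purple eliminated.
Round 3: Green 16, Red 12, Orange 17. Red eliminated.
Round 4: Green 23, Orange 22. Green has a majority (≥23).

Green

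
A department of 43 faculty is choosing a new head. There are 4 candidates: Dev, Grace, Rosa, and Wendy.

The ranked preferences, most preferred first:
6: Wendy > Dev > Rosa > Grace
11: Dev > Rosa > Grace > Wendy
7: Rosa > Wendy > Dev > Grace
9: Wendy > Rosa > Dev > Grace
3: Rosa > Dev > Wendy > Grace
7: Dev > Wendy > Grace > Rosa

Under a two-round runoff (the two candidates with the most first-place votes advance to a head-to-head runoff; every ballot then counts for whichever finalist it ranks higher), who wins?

Wendy

Round 1 first-place votes: Dev 18, Grace 0, Rosa 10, Wendy 15. Dev and Wendy advance.
Runoff: Dev is ranked above Wendy on 21 ballots, Wendy above Dev on 22.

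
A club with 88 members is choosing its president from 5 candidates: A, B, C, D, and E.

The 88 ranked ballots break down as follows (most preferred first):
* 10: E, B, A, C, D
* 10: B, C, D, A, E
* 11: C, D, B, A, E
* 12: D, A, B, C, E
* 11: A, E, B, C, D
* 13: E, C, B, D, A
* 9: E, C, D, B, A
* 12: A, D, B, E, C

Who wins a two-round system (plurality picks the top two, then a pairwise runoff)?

A

Round 1 first-place votes: A 23, B 10, C 11, D 12, E 32. E and A advance.
Runoff: E is ranked above A on 32 ballots, A above E on 56.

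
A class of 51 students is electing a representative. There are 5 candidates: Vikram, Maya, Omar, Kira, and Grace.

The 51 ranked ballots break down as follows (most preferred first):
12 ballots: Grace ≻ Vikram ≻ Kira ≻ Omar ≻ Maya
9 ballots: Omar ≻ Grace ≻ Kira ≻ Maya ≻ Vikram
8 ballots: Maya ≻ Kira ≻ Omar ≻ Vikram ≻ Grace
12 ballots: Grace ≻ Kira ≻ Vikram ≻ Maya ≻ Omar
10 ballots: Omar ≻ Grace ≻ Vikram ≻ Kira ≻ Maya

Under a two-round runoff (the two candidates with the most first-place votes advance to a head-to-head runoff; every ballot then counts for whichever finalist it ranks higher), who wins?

Omar

Round 1 first-place votes: Vikram 0, Maya 8, Omar 19, Kira 0, Grace 24. Grace and Omar advance.
Runoff: Grace is ranked above Omar on 24 ballots, Omar above Grace on 27.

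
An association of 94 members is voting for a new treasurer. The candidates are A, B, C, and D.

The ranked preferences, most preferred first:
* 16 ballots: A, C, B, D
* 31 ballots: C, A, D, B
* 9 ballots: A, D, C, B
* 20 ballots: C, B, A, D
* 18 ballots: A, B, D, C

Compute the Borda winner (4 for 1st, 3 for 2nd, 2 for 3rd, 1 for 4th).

A: 16×4 + 31×3 + 9×4 + 20×2 + 18×4 = 305
B: 16×2 + 31×1 + 9×1 + 20×3 + 18×3 = 186
C: 16×3 + 31×4 + 9×2 + 20×4 + 18×1 = 288
D: 16×1 + 31×2 + 9×3 + 20×1 + 18×2 = 161

A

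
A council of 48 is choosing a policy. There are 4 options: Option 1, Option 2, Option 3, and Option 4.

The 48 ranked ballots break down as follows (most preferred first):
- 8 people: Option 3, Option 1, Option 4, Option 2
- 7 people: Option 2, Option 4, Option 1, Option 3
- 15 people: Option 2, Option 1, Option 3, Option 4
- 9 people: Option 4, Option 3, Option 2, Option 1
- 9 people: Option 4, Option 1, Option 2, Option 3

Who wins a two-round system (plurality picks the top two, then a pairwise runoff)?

Round 1 first-place votes: Option 1 0, Option 2 22, Option 3 8, Option 4 18. Option 2 and Option 4 advance.
Runoff: Option 2 is ranked above Option 4 on 22 ballots, Option 4 above Option 2 on 26.

Option 4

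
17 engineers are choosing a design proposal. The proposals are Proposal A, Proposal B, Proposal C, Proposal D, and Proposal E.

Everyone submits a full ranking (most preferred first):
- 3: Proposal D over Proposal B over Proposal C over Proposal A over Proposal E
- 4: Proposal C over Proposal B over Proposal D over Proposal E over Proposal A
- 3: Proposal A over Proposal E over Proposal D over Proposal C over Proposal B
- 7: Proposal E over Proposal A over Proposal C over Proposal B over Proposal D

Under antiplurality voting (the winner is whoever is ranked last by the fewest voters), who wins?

Last-place votes: Proposal A 4, Proposal B 3, Proposal C 0, Proposal D 7, Proposal E 3.

Proposal C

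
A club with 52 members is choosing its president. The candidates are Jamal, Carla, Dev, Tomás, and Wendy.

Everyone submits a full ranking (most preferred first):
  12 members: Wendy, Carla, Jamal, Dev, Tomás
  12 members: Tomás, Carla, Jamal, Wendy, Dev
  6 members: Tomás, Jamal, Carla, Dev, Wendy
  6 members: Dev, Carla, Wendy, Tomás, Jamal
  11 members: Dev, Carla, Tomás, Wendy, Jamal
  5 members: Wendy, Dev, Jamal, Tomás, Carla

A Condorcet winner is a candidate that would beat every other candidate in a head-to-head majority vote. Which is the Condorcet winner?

Carla vs Jamal: 41–11
Carla vs Dev: 30–22
Carla vs Tomás: 29–23
Carla vs Wendy: 35–17
Carla beats every other candidate.

Carla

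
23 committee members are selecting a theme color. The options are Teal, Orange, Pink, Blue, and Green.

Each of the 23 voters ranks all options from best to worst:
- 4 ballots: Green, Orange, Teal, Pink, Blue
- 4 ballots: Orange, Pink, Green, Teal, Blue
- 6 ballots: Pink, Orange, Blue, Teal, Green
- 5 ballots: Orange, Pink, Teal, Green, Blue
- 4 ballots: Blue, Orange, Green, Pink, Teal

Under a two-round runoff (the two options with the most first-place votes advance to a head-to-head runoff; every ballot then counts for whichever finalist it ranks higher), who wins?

Orange

Round 1 first-place votes: Teal 0, Orange 9, Pink 6, Blue 4, Green 4. Orange and Pink advance.
Runoff: Orange is ranked above Pink on 17 ballots, Pink above Orange on 6.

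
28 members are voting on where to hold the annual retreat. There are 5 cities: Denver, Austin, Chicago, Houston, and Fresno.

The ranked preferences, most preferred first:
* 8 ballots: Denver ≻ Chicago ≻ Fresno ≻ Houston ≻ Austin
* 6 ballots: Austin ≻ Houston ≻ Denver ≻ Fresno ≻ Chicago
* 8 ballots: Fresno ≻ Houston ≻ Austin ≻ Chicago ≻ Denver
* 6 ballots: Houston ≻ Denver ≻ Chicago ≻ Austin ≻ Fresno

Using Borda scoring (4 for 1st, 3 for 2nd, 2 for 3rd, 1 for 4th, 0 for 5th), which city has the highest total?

Denver: 8×4 + 6×2 + 8×0 + 6×3 = 62
Austin: 8×0 + 6×4 + 8×2 + 6×1 = 46
Chicago: 8×3 + 6×0 + 8×1 + 6×2 = 44
Houston: 8×1 + 6×3 + 8×3 + 6×4 = 74
Fresno: 8×2 + 6×1 + 8×4 + 6×0 = 54

Houston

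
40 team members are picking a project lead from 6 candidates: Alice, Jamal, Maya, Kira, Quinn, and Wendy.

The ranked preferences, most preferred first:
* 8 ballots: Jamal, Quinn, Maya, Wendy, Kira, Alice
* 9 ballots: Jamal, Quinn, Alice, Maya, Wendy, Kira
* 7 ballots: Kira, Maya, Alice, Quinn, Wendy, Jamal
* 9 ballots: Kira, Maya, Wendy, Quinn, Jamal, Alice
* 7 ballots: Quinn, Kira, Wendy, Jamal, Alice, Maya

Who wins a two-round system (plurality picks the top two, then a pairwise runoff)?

Kira

Round 1 first-place votes: Alice 0, Jamal 17, Maya 0, Kira 16, Quinn 7, Wendy 0. Jamal and Kira advance.
Runoff: Jamal is ranked above Kira on 17 ballots, Kira above Jamal on 23.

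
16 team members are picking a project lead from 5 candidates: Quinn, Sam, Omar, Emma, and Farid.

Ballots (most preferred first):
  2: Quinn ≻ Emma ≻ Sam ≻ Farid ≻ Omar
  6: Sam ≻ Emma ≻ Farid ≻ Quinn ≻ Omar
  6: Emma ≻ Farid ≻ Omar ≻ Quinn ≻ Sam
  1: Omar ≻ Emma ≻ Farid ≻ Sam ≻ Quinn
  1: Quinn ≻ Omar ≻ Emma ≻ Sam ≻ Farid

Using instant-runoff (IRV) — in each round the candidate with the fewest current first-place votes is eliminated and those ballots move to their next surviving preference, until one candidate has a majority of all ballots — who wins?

Emma

Round 1: Quinn 3, Sam 6, Omar 1, Emma 6, Farid 0. Farid eliminated.
Round 2: Quinn 3, Sam 6, Omar 1, Emma 6. Omar eliminated.
Round 3: Quinn 3, Sam 6, Emma 7. Quinn eliminated.
Round 4: Sam 6, Emma 10. Emma has a majority (≥9).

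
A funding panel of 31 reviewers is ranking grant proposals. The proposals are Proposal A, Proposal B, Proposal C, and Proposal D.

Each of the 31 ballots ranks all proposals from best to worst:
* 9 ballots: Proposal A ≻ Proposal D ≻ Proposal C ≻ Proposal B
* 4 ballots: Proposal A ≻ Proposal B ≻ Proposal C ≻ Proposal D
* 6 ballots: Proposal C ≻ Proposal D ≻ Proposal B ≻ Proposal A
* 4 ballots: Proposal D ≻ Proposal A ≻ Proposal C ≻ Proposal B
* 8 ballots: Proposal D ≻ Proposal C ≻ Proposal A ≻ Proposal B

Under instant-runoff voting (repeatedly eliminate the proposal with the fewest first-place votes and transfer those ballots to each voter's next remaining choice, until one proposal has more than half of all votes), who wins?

Proposal D

Round 1: Proposal A 13, Proposal B 0, Proposal C 6, Proposal D 12. Proposal B eliminated.
Round 2: Proposal A 13, Proposal C 6, Proposal D 12. Proposal C eliminated.
Round 3: Proposal A 13, Proposal D 18. Proposal D has a majority (≥16).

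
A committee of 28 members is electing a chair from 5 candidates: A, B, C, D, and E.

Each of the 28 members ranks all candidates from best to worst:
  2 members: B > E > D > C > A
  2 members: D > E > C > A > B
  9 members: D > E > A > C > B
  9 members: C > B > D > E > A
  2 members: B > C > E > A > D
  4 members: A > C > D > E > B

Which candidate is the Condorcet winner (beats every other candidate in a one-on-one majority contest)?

C vs A: 15–13
C vs B: 24–4
C vs D: 15–13
C vs E: 15–13
C beats every other candidate.

C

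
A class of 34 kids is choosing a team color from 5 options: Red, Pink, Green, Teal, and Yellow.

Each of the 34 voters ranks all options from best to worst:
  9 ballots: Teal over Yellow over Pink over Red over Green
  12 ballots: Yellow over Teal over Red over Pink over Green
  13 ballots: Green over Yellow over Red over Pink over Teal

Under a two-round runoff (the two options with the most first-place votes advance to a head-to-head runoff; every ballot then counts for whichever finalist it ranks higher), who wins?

Yellow

Round 1 first-place votes: Red 0, Pink 0, Green 13, Teal 9, Yellow 12. Green and Yellow advance.
Runoff: Green is ranked above Yellow on 13 ballots, Yellow above Green on 21.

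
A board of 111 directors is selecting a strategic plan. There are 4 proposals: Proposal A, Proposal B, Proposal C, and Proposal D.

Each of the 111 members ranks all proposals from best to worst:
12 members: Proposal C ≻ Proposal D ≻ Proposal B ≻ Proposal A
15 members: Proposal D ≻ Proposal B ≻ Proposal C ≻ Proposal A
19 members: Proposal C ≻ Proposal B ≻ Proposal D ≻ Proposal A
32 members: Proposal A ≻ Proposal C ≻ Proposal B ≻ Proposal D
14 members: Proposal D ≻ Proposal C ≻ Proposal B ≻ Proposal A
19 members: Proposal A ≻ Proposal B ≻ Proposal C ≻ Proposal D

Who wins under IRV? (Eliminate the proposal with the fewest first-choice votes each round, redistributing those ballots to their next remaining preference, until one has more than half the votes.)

Proposal C

Round 1: Proposal A 51, Proposal B 0, Proposal C 31, Proposal D 29. Proposal B eliminated.
Round 2: Proposal A 51, Proposal C 31, Proposal D 29. Proposal D eliminated.
Round 3: Proposal A 51, Proposal C 60. Proposal C has a majority (≥56).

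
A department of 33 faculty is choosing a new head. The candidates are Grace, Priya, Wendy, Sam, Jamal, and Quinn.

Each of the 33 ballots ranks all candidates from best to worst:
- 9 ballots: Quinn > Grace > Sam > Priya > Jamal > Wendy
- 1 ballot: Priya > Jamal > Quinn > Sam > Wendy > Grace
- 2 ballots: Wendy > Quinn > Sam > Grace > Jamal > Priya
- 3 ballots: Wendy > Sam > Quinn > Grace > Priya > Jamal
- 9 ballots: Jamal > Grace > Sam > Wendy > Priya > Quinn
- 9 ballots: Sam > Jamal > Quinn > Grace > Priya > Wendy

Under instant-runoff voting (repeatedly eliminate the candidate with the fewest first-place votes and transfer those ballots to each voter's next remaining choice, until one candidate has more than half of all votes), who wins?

Round 1: Grace 0, Priya 1, Wendy 5, Sam 9, Jamal 9, Quinn 9. Grace eliminated.
Round 2: Priya 1, Wendy 5, Sam 9, Jamal 9, Quinn 9. Priya eliminated.
Round 3: Wendy 5, Sam 9, Jamal 10, Quinn 9. Wendy eliminated.
Round 4: Sam 12, Jamal 10, Quinn 11. Jamal eliminated.
Round 5: Sam 21, Quinn 12. Sam has a majority (≥17).

Sam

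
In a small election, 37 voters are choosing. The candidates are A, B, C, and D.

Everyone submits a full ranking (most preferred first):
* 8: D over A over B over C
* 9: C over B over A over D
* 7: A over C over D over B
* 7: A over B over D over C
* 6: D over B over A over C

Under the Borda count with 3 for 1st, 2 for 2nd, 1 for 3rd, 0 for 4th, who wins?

A

A: 8×2 + 9×1 + 7×3 + 7×3 + 6×1 = 73
B: 8×1 + 9×2 + 7×0 + 7×2 + 6×2 = 52
C: 8×0 + 9×3 + 7×2 + 7×0 + 6×0 = 41
D: 8×3 + 9×0 + 7×1 + 7×1 + 6×3 = 56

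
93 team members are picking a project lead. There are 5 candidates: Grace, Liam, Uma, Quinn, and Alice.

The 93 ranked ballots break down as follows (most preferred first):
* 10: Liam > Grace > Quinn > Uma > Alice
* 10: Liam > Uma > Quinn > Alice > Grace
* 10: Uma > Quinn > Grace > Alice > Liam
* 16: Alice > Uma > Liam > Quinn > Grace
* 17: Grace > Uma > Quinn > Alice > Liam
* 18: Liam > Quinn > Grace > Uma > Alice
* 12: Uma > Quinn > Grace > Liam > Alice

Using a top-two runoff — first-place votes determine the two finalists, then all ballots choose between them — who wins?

Uma

Round 1 first-place votes: Grace 17, Liam 38, Uma 22, Quinn 0, Alice 16. Liam and Uma advance.
Runoff: Liam is ranked above Uma on 38 ballots, Uma above Liam on 55.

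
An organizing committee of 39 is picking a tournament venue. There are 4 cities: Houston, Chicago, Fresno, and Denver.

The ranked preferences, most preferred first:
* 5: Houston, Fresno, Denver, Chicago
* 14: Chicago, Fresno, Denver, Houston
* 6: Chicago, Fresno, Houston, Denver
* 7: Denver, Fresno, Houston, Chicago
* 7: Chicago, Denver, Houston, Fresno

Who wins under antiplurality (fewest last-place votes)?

Denver

Last-place votes: Houston 14, Chicago 12, Fresno 7, Denver 6.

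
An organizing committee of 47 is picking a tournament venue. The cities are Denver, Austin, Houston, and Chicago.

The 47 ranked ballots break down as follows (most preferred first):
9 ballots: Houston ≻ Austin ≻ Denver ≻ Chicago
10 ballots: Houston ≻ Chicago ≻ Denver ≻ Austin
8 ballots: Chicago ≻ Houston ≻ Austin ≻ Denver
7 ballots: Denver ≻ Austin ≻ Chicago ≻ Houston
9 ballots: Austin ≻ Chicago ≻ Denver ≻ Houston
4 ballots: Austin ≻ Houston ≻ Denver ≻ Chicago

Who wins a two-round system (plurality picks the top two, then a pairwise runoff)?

Houston

Round 1 first-place votes: Denver 7, Austin 13, Houston 19, Chicago 8. Houston and Austin advance.
Runoff: Houston is ranked above Austin on 27 ballots, Austin above Houston on 20.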